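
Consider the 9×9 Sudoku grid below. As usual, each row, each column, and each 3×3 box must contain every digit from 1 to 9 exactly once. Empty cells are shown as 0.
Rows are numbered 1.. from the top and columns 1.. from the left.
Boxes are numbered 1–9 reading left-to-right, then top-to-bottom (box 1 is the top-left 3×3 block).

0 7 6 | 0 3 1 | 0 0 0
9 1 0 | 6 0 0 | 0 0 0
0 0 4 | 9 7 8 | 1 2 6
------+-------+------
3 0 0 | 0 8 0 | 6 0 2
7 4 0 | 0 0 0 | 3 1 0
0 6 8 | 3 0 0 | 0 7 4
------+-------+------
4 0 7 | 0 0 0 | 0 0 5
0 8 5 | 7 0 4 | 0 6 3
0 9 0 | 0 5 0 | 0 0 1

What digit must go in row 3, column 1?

Row 3 already contains {1, 2, 4, 6, 7, 8, 9}.
Column 1 already contains {3, 4, 7, 9}.
Its 3×3 block (box 1) already contains {1, 4, 6, 7, 9}.
The only value from 1–9 not eliminated is 5, so row 3, column 1 = 5.

5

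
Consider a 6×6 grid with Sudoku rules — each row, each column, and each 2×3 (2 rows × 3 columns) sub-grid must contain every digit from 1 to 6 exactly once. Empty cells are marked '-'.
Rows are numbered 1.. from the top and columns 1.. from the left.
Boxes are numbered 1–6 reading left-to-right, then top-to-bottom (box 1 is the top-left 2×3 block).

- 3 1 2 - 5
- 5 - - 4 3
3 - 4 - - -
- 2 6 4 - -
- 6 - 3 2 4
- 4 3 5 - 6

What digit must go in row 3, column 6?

Cell row 3, column 6 itself could take any of {1, 2} by direct elimination.
Consider where 2 can go in box 4.
row 3, column 4 is out (column 4 already has a 2).
row 3, column 5 is out (column 5 already has a 2).
row 4, column 5 is out (row 4 already has a 2).
row 4, column 6 is out (row 4 already has a 2).
So the only cell in box 4 that can hold 2 is row 3, column 6.
Therefore row 3, column 6 = 2.

2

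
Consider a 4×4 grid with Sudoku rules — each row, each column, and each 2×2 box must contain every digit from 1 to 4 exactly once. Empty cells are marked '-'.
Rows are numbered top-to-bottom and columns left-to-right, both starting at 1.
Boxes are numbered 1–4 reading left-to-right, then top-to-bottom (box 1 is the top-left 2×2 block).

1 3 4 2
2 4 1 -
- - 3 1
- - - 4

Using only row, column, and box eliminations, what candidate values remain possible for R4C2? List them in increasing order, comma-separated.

Row 4 already contains {4}.
Column 2 already contains {3, 4}.
Its 2×2 block (box 3) already contains {}.
Removing those from 1–4 leaves {1, 2} as the candidates for R4C2.

1,2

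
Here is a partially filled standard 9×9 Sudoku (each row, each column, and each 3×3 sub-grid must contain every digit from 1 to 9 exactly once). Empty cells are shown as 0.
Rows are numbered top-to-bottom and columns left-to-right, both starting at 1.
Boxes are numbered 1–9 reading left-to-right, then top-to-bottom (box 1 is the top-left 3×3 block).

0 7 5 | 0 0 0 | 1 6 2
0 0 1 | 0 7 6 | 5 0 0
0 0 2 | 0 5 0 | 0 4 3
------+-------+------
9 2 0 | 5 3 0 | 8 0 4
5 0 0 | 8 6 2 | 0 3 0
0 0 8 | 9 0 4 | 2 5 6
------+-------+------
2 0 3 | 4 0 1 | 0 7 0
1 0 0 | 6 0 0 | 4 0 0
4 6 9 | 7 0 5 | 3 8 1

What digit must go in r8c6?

Cell r8c6 itself could take any of {3, 8, 9} by direct elimination.
Consider where 3 can go in box 8.
r7c5 is out (row 7 already has a 3).
r8c5 is out (column 5 already has a 3).
r9c5 is out (row 9 already has a 3).
So the only cell in box 8 that can hold 3 is r8c6.
Therefore r8c6 = 3.

3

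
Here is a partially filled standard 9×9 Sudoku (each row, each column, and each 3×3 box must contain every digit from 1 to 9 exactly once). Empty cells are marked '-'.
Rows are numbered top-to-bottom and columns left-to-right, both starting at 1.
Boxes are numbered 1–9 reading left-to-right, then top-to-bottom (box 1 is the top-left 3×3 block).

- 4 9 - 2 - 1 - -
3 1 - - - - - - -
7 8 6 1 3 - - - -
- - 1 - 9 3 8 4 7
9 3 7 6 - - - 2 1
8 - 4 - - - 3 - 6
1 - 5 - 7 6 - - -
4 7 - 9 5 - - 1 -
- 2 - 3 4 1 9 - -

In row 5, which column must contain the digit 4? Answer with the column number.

Consider where 4 can go in row 5.
r5c5 is out (column 5 already has a 4).
r5c7 is out (box 6 already has a 4).
So the only cell in row 5 that can hold 4 is r5c6.
That is column 6.

6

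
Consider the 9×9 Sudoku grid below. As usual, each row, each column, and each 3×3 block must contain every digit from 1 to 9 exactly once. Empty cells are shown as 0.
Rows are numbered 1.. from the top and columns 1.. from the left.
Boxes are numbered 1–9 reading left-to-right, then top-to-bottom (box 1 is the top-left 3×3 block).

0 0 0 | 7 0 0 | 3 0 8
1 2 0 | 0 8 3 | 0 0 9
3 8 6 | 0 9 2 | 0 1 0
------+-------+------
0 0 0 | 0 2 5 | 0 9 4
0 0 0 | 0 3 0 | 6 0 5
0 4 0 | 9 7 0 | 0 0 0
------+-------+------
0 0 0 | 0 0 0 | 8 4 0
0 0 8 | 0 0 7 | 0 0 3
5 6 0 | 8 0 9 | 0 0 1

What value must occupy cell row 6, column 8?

3

Cell row 6, column 8 itself could take any of {2, 3, 8} by direct elimination.
Consider where 3 can go in box 6.
row 4, column 7 is out (column 7 already has a 3).
row 5, column 8 is out (row 5 already has a 3).
row 6, column 7 is out (column 7 already has a 3).
row 6, column 9 is out (column 9 already has a 3).
So the only cell in box 6 that can hold 3 is row 6, column 8.
Therefore row 6, column 8 = 3.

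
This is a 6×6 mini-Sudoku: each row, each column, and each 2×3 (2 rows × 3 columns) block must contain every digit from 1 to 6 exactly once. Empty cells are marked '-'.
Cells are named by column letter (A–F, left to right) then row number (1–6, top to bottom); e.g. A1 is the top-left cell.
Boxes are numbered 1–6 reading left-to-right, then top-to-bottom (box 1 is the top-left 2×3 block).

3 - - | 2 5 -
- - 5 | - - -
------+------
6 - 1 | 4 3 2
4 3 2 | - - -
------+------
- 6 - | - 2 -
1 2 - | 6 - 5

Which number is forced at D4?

5

Cell D4 itself could take any of {1, 5} by direct elimination.
Consider where 5 can go in column D.
D2 is out (row 2 already has a 5).
D5 is out (box 6 already has a 5).
So the only cell in column D that can hold 5 is D4.
Therefore D4 = 5.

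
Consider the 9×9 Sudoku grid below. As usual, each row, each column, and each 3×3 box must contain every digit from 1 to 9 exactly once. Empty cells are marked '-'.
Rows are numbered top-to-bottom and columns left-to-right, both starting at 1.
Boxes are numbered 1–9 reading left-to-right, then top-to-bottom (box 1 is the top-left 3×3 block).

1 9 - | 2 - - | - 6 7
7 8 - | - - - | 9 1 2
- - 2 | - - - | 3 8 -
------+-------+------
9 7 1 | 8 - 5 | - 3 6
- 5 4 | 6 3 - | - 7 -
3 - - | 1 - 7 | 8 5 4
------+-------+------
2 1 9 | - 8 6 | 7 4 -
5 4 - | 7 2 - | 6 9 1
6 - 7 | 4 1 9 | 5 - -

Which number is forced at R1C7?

Row 1 already contains {1, 2, 6, 7, 9}.
Column 7 already contains {3, 5, 6, 7, 8, 9}.
Its 3×3 block (box 3) already contains {1, 2, 3, 6, 7, 8, 9}.
The only value from 1–9 not eliminated is 4, so R1C7 = 4.

4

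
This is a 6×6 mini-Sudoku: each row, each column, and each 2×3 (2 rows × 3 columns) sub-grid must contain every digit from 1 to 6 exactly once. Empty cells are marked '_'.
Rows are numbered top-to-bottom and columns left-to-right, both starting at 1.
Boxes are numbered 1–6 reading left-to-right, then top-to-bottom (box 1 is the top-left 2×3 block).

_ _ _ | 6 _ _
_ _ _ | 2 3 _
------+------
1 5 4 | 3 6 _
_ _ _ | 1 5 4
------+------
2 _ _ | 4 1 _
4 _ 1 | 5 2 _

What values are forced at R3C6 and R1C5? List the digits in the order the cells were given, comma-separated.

2,4

For R3C6:
  Row 3 already contains {1, 3, 4, 5, 6}.
  Column 6 already contains {4}.
  Its 2×3 block (box 4) already contains {1, 3, 4, 5, 6}.
  The only value from 1–6 not eliminated is 2, so R3C6 = 2.
For R1C5:
  Row 1 already contains {6}.
  Column 5 already contains {1, 2, 3, 5, 6}.
  Its 2×3 block (box 2) already contains {2, 3, 6}.
  The only value from 1–6 not eliminated is 4, so R1C5 = 4.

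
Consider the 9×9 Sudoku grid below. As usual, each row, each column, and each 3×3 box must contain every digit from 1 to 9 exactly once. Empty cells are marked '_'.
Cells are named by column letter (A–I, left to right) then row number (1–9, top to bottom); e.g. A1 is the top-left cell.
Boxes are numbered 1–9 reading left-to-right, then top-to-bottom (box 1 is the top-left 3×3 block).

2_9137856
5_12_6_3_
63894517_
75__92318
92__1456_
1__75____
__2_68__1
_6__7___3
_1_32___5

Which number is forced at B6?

Cell B6 itself could take any of {4, 8} by direct elimination.
Consider where 8 can go in column B.
B1 is out (row 1 already has a 8).
B2 is out (box 1 already has a 8).
B7 is out (row 7 already has a 8).
So the only cell in column B that can hold 8 is B6.
Therefore B6 = 8.

8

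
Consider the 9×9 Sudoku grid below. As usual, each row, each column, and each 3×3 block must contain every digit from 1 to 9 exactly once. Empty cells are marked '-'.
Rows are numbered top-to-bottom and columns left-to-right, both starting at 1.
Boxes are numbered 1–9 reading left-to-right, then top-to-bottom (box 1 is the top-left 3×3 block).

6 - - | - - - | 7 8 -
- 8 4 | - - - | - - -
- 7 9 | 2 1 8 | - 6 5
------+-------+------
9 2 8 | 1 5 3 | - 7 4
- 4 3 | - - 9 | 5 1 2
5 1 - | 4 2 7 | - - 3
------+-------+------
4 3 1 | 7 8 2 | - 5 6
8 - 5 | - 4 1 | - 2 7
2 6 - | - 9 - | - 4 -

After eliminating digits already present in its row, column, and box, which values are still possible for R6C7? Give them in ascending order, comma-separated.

Row 6 already contains {1, 2, 3, 4, 5, 7}.
Column 7 already contains {5, 7}.
Its 3×3 block (box 6) already contains {1, 2, 3, 4, 5, 7}.
Removing those from 1–9 leaves {6, 8, 9} as the candidates for R6C7.

6,8,9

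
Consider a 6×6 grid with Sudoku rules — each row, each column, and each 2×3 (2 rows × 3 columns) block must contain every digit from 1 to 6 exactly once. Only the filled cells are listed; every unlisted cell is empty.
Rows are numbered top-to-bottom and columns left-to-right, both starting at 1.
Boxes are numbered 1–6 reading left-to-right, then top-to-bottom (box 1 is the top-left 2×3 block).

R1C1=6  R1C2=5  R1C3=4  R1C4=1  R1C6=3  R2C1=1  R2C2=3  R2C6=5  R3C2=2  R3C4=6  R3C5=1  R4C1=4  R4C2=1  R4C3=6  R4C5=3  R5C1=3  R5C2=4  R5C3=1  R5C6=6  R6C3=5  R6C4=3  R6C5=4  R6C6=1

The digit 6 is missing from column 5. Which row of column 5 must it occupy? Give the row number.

2

Consider where 6 can go in column 5.
R1C5 is out (row 1 already has a 6).
R5C5 is out (row 5 already has a 6).
So the only cell in column 5 that can hold 6 is R2C5.
That is row 2.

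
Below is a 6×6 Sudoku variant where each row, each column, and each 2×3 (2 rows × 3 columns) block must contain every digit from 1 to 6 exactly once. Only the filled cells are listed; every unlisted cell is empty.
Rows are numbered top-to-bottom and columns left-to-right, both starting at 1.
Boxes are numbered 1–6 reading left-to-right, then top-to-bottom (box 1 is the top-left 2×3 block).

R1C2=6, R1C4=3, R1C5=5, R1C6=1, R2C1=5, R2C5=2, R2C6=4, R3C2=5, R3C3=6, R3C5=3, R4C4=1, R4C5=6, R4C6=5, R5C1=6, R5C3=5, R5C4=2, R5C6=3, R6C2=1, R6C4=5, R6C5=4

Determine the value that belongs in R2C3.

Cell R2C3 itself could take any of {1, 3} by direct elimination.
Consider where 1 can go in box 1.
R1C1 is out (row 1 already has a 1).
R1C3 is out (row 1 already has a 1).
R2C2 is out (column 2 already has a 1).
So the only cell in box 1 that can hold 1 is R2C3.
Therefore R2C3 = 1.

1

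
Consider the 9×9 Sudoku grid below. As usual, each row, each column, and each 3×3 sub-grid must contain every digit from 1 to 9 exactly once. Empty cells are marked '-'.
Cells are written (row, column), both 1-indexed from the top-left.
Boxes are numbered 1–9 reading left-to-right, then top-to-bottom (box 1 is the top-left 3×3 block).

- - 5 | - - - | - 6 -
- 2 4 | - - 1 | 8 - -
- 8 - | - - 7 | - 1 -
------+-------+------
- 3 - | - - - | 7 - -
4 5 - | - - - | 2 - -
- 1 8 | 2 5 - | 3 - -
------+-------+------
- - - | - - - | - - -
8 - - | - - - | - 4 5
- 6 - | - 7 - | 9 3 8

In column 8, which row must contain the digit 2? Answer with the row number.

Consider where 2 can go in column 8.
(2,8) is out (row 2 already has a 2).
(4,8) is out (box 6 already has a 2).
(5,8) is out (row 5 already has a 2).
(6,8) is out (row 6 already has a 2).
So the only cell in column 8 that can hold 2 is (7,8).
That is row 7.

7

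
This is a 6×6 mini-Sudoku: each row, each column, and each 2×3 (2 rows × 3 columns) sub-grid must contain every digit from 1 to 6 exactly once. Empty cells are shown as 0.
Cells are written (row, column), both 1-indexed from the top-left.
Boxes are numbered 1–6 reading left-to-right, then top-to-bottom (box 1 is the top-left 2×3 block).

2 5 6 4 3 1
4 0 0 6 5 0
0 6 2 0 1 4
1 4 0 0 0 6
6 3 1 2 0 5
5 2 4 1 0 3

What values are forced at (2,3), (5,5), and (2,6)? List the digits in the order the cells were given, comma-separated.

For (2,3):
  Row 2 already contains {4, 5, 6}.
  Column 3 already contains {1, 2, 4, 6}.
  Its 2×3 block (box 1) already contains {2, 4, 5, 6}.
  The only value from 1–6 not eliminated is 3, so (2,3) = 3.
For (5,5):
  Row 5 already contains {1, 2, 3, 5, 6}.
  Column 5 already contains {1, 3, 5}.
  Its 2×3 block (box 6) already contains {1, 2, 3, 5}.
  The only value from 1–6 not eliminated is 4, so (5,5) = 4.
For (2,6):
  Row 2 already contains {4, 5, 6}.
  Column 6 already contains {1, 3, 4, 5, 6}.
  Its 2×3 block (box 2) already contains {1, 3, 4, 5, 6}.
  The only value from 1–6 not eliminated is 2, so (2,6) = 2.

3,4,2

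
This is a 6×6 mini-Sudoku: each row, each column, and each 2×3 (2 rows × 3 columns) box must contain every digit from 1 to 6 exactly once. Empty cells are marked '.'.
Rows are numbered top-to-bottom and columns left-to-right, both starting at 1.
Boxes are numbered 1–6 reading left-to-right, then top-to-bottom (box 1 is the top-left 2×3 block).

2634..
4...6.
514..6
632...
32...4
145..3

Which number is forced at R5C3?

6

Row 5 already contains {2, 3, 4}.
Column 3 already contains {2, 3, 4, 5}.
Its 2×3 block (box 5) already contains {1, 2, 3, 4, 5}.
The only value from 1–6 not eliminated is 6, so R5C3 = 6.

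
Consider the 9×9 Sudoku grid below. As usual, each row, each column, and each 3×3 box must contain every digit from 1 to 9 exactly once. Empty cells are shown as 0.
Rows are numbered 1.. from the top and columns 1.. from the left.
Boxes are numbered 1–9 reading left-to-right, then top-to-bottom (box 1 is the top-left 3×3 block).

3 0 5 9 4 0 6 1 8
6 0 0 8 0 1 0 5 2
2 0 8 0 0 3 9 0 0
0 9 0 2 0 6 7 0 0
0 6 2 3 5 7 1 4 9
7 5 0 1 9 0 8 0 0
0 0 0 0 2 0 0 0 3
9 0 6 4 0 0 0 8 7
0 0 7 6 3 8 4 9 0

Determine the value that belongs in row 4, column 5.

Row 4 already contains {2, 6, 7, 9}.
Column 5 already contains {2, 3, 4, 5, 9}.
Its 3×3 block (box 5) already contains {1, 2, 3, 5, 6, 7, 9}.
The only value from 1–9 not eliminated is 8, so row 4, column 5 = 8.

8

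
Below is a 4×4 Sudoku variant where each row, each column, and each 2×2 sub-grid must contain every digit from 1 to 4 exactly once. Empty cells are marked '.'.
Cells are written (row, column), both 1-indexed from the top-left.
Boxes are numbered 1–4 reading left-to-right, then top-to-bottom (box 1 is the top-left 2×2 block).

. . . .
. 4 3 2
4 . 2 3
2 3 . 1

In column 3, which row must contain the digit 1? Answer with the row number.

Consider where 1 can go in column 3.
(4,3) is out (row 4 already has a 1).
So the only cell in column 3 that can hold 1 is (1,3).
That is row 1.

1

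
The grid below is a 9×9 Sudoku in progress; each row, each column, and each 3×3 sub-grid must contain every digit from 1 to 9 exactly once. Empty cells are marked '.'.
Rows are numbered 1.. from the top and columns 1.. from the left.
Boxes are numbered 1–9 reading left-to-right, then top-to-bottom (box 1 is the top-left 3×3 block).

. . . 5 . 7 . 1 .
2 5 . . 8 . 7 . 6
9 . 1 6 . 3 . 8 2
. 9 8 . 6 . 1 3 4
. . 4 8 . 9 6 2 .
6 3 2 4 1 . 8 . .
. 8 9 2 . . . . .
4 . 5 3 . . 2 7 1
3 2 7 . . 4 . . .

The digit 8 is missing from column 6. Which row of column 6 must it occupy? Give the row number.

8

Consider where 8 can go in column 6.
row 2, column 6 is out (row 2 already has a 8).
row 4, column 6 is out (row 4 already has a 8).
row 6, column 6 is out (row 6 already has a 8).
row 7, column 6 is out (row 7 already has a 8).
So the only cell in column 6 that can hold 8 is row 8, column 6.
That is row 8.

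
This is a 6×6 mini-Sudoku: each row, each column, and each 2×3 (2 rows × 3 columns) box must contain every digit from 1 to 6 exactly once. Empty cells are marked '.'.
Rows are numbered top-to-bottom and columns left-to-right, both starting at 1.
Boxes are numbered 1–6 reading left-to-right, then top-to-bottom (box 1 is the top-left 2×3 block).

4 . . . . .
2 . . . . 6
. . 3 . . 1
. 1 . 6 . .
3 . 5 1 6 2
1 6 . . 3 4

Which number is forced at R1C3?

Cell R1C3 itself could take any of {1, 6} by direct elimination.
Consider where 6 can go in row 1.
R1C2 is out (column 2 already has a 6).
R1C4 is out (column 4 already has a 6).
R1C5 is out (column 5 already has a 6).
R1C6 is out (column 6 already has a 6).
So the only cell in row 1 that can hold 6 is R1C3.
Therefore R1C3 = 6.

6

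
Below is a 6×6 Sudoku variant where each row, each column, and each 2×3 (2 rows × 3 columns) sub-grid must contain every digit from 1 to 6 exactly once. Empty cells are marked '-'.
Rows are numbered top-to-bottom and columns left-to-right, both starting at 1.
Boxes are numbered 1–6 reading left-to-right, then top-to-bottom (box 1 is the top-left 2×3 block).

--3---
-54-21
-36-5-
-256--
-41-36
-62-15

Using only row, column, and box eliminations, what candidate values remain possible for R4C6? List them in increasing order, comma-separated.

3,4

Row 4 already contains {2, 5, 6}.
Column 6 already contains {1, 5, 6}.
Its 2×3 block (box 4) already contains {5, 6}.
Removing those from 1–6 leaves {3, 4} as the candidates for R4C6.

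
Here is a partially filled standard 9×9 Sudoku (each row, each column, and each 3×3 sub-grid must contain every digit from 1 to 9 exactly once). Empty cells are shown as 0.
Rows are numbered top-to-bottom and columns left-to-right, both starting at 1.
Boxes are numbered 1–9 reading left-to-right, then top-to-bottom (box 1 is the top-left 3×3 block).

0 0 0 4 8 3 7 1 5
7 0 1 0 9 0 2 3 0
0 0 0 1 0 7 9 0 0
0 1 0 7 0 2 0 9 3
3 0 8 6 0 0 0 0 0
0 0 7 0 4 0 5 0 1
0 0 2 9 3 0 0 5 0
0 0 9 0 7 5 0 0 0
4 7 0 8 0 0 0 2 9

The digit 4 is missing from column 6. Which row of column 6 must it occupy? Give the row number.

7

Consider where 4 can go in column 6.
R2C6 is out (box 2 already has a 4).
R5C6 is out (box 5 already has a 4).
R6C6 is out (row 6 already has a 4).
R9C6 is out (row 9 already has a 4).
So the only cell in column 6 that can hold 4 is R7C6.
That is row 7.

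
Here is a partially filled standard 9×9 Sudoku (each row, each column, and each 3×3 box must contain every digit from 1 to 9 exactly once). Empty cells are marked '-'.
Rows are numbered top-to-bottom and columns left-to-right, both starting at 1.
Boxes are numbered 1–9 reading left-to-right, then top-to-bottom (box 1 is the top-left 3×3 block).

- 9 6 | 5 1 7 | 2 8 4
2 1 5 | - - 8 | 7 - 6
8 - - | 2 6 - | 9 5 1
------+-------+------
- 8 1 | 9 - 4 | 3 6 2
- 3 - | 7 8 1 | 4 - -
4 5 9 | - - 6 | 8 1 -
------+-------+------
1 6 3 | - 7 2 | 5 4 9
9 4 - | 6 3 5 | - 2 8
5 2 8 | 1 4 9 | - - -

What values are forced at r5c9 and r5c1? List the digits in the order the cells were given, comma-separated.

5,6

For r5c9:
  Row 5 already contains {1, 3, 4, 7, 8}.
  Column 9 already contains {1, 2, 4, 6, 8, 9}.
  Its 3×3 block (box 6) already contains {1, 2, 3, 4, 6, 8}.
  The only value from 1–9 not eliminated is 5, so r5c9 = 5.
For r5c1:
  Row 5 already contains {1, 3, 4, 7, 8}.
  Column 1 already contains {1, 2, 4, 5, 8, 9}.
  Its 3×3 block (box 4) already contains {1, 3, 4, 5, 8, 9}.
  The only value from 1–9 not eliminated is 6, so r5c1 = 6.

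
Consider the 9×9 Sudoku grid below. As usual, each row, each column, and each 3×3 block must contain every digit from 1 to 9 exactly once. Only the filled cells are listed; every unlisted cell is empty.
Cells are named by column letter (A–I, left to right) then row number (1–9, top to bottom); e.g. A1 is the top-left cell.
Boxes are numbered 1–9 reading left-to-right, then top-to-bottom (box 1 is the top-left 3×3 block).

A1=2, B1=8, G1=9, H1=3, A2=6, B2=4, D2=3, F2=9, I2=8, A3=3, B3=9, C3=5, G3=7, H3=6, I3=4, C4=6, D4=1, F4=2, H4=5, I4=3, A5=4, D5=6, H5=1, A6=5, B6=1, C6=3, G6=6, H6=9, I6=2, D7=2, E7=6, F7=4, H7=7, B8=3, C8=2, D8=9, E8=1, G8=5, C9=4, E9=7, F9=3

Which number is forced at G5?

Row 5 already contains {1, 4, 6}.
Column G already contains {5, 6, 7, 9}.
Its 3×3 block (box 6) already contains {1, 2, 3, 5, 6, 9}.
The only value from 1–9 not eliminated is 8, so G5 = 8.

8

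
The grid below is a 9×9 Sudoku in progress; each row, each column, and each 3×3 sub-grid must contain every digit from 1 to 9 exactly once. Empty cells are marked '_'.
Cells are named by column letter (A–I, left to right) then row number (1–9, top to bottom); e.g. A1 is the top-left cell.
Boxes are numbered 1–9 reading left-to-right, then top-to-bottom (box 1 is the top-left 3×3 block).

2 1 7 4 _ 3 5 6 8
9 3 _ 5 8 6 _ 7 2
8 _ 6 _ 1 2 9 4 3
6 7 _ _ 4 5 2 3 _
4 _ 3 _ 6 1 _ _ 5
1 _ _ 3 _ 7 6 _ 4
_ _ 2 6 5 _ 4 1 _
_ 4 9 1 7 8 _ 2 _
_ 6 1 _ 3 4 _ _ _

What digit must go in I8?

6

Row 8 already contains {1, 2, 4, 7, 8, 9}.
Column I already contains {2, 3, 4, 5, 8}.
Its 3×3 block (box 9) already contains {1, 2, 4}.
The only value from 1–9 not eliminated is 6, so I8 = 6.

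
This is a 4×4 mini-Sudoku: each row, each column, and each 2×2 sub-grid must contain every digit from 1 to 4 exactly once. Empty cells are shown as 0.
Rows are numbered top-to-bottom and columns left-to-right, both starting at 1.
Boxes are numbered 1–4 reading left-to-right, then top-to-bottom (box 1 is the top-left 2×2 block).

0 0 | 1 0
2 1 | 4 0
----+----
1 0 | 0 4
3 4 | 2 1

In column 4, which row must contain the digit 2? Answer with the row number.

Consider where 2 can go in column 4.
r2c4 is out (row 2 already has a 2).
So the only cell in column 4 that can hold 2 is r1c4.
That is row 1.

1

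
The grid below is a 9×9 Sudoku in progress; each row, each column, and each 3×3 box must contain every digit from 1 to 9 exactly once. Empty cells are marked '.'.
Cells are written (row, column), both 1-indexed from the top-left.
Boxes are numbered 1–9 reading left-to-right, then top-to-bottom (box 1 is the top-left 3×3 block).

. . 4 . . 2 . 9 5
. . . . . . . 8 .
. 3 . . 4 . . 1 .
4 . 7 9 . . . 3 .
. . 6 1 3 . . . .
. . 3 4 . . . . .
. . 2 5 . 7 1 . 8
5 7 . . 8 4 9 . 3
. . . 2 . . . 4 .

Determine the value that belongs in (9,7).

Cell (9,7) itself could take any of {5, 6, 7} by direct elimination.
Consider where 5 can go in box 9.
(7,8) is out (row 7 already has a 5).
(8,8) is out (row 8 already has a 5).
(9,9) is out (column 9 already has a 5).
So the only cell in box 9 that can hold 5 is (9,7).
Therefore (9,7) = 5.

5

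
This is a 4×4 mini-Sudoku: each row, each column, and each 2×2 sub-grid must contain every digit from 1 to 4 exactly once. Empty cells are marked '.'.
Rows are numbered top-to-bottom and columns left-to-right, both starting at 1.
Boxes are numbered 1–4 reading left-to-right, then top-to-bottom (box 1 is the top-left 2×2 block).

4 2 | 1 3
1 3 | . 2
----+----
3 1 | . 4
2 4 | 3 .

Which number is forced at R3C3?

2

Row 3 already contains {1, 3, 4}.
Column 3 already contains {1, 3}.
Its 2×2 block (box 4) already contains {3, 4}.
The only value from 1–4 not eliminated is 2, so R3C3 = 2.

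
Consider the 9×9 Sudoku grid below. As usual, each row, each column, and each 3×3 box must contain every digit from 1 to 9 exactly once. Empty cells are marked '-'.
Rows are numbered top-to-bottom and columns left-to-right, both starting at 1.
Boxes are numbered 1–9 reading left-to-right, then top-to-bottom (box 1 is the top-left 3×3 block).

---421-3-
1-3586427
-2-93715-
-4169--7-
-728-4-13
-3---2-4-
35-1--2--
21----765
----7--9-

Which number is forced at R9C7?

Cell R9C7 itself could take any of {3, 8} by direct elimination.
Consider where 3 can go in box 9.
R7C8 is out (row 7 already has a 3).
R7C9 is out (row 7 already has a 3).
R9C9 is out (column 9 already has a 3).
So the only cell in box 9 that can hold 3 is R9C7.
Therefore R9C7 = 3.

3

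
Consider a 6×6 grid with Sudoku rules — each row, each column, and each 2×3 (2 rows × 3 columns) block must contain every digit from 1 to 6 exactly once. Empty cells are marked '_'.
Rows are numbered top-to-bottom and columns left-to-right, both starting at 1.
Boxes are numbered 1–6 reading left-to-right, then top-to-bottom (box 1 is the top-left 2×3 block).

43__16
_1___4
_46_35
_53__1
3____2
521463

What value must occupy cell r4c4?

6

Cell r4c4 itself could take any of {2, 6} by direct elimination.
Consider where 6 can go in box 4.
r3c4 is out (row 3 already has a 6).
r4c5 is out (column 5 already has a 6).
So the only cell in box 4 that can hold 6 is r4c4.
Therefore r4c4 = 6.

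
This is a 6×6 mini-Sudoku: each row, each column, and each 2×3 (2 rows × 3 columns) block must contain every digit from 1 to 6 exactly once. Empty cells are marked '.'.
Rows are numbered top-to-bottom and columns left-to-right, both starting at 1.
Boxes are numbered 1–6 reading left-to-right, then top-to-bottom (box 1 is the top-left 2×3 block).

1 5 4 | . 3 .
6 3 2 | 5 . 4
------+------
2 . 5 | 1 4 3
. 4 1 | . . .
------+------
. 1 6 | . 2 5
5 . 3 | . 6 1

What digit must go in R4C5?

Row 4 already contains {1, 4}.
Column 5 already contains {2, 3, 4, 6}.
Its 2×3 block (box 4) already contains {1, 3, 4}.
The only value from 1–6 not eliminated is 5, so R4C5 = 5.

5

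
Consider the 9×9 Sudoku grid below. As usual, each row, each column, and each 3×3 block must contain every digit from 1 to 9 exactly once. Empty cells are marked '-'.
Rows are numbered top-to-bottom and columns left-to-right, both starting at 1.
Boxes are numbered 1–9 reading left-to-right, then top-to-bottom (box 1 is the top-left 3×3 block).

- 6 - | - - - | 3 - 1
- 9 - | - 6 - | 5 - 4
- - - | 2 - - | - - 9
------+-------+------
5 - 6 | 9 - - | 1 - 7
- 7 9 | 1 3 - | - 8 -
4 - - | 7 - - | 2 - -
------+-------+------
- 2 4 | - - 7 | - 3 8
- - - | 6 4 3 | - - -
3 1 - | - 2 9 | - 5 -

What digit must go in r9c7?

Cell r9c7 itself could take any of {4, 6, 7} by direct elimination.
Consider where 4 can go in box 9.
r7c7 is out (row 7 already has a 4).
r8c7 is out (row 8 already has a 4).
r8c8 is out (row 8 already has a 4).
r8c9 is out (row 8 already has a 4).
r9c9 is out (column 9 already has a 4).
So the only cell in box 9 that can hold 4 is r9c7.
Therefore r9c7 = 4.

4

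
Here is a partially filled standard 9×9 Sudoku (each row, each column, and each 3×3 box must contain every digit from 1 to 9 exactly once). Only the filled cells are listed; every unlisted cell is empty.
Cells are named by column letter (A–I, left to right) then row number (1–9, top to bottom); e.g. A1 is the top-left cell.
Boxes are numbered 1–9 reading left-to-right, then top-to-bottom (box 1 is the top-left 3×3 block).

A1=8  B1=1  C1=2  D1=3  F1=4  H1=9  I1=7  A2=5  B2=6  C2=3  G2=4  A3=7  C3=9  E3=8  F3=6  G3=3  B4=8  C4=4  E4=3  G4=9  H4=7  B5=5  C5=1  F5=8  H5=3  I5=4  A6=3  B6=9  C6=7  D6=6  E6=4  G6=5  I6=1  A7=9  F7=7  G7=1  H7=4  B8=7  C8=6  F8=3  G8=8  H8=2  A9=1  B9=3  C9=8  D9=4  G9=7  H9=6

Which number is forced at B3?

4

Row 3 already contains {3, 6, 7, 8, 9}.
Column B already contains {1, 3, 5, 6, 7, 8, 9}.
Its 3×3 block (box 1) already contains {1, 2, 3, 5, 6, 7, 8, 9}.
The only value from 1–9 not eliminated is 4, so B3 = 4.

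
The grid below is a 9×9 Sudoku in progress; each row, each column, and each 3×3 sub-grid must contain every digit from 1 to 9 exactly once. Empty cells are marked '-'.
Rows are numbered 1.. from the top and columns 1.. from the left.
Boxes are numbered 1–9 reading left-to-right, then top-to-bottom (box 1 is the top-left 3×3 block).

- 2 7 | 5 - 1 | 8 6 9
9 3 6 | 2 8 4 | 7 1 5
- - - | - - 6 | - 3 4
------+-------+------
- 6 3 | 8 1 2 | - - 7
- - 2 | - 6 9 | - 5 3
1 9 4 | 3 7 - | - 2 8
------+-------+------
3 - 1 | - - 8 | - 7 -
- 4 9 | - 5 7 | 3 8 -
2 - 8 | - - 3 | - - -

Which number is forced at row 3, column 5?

Row 3 already contains {3, 4, 6}.
Column 5 already contains {1, 5, 6, 7, 8}.
Its 3×3 block (box 2) already contains {1, 2, 4, 5, 6, 8}.
The only value from 1–9 not eliminated is 9, so row 3, column 5 = 9.

9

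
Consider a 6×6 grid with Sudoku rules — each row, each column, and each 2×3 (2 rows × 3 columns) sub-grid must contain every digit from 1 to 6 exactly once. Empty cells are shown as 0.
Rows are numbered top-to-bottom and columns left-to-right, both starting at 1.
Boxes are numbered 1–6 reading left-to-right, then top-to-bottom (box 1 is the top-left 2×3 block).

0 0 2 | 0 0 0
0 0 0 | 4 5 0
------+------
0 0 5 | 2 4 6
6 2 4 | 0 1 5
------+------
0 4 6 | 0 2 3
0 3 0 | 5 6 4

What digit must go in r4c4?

Row 4 already contains {1, 2, 4, 5, 6}.
Column 4 already contains {2, 4, 5}.
Its 2×3 block (box 4) already contains {1, 2, 4, 5, 6}.
The only value from 1–6 not eliminated is 3, so r4c4 = 3.

3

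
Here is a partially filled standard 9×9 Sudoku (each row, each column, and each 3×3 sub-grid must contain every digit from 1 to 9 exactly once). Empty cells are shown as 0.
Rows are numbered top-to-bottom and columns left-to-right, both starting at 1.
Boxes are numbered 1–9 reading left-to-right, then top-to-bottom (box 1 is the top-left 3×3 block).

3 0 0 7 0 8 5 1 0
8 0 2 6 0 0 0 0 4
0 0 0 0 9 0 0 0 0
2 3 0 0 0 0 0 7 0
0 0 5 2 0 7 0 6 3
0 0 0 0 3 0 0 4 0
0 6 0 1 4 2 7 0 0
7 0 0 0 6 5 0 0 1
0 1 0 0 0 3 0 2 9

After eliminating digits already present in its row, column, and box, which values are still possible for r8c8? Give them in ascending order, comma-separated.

Row 8 already contains {1, 5, 6, 7}.
Column 8 already contains {1, 2, 4, 6, 7}.
Its 3×3 block (box 9) already contains {1, 2, 7, 9}.
Removing those from 1–9 leaves {3, 8} as the candidates for r8c8.

3,8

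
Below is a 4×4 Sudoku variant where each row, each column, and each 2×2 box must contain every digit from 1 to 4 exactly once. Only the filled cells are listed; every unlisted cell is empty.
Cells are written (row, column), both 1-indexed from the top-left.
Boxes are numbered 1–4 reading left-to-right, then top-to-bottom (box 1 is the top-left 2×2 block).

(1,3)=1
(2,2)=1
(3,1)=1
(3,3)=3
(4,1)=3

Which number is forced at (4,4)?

1

Cell (4,4) itself could take any of {1, 2, 4} by direct elimination.
Consider where 1 can go in column 4.
(1,4) is out (row 1 already has a 1).
(2,4) is out (row 2 already has a 1).
(3,4) is out (row 3 already has a 1).
So the only cell in column 4 that can hold 1 is (4,4).
Therefore (4,4) = 1.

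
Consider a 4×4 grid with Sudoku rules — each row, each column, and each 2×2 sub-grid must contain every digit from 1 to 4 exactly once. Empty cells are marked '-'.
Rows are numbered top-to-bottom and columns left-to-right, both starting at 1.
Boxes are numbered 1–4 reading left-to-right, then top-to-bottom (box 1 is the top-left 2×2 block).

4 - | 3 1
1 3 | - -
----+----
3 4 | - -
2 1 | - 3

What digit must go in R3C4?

Row 3 already contains {3, 4}.
Column 4 already contains {1, 3}.
Its 2×2 block (box 4) already contains {3}.
The only value from 1–4 not eliminated is 2, so R3C4 = 2.

2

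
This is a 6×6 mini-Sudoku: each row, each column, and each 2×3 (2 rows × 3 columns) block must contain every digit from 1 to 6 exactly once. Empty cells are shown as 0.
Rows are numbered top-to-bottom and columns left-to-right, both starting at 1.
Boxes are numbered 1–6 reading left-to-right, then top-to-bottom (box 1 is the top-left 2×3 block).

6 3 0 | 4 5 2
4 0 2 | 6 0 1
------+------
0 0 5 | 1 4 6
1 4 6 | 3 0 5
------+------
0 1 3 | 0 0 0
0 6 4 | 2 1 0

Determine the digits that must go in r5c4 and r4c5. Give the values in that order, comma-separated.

For r5c4:
  Row 5 already contains {1, 3}.
  Column 4 already contains {1, 2, 3, 4, 6}.
  Its 2×3 block (box 6) already contains {1, 2}.
  The only value from 1–6 not eliminated is 5, so r5c4 = 5.
For r4c5:
  Row 4 already contains {1, 3, 4, 5, 6}.
  Column 5 already contains {1, 4, 5}.
  Its 2×3 block (box 4) already contains {1, 3, 4, 5, 6}.
  The only value from 1–6 not eliminated is 2, so r4c5 = 2.

5,2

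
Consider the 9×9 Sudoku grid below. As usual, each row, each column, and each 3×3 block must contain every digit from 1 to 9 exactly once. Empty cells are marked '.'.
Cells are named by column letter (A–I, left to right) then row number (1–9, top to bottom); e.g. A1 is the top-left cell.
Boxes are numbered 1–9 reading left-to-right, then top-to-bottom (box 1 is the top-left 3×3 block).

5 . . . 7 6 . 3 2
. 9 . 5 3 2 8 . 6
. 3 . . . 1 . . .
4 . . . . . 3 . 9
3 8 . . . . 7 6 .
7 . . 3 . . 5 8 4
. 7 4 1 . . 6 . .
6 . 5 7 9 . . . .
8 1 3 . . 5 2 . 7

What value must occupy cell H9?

9

Cell H9 itself could take any of {4, 9} by direct elimination.
Consider where 9 can go in row 9.
D9 is out (box 8 already has a 9).
E9 is out (column E already has a 9).
So the only cell in row 9 that can hold 9 is H9.
Therefore H9 = 9.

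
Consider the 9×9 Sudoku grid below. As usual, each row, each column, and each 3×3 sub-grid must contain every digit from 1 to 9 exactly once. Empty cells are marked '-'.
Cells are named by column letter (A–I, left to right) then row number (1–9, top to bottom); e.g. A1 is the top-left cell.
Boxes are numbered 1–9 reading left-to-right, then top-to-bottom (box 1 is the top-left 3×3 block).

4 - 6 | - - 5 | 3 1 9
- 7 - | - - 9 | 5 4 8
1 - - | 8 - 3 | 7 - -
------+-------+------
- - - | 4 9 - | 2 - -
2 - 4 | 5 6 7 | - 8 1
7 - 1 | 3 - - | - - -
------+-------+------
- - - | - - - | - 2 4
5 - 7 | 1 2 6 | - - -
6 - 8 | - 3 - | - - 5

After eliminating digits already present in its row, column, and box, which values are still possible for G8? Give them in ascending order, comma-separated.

8,9

Row 8 already contains {1, 2, 5, 6, 7}.
Column G already contains {2, 3, 5, 7}.
Its 3×3 block (box 9) already contains {2, 4, 5}.
Removing those from 1–9 leaves {8, 9} as the candidates for G8.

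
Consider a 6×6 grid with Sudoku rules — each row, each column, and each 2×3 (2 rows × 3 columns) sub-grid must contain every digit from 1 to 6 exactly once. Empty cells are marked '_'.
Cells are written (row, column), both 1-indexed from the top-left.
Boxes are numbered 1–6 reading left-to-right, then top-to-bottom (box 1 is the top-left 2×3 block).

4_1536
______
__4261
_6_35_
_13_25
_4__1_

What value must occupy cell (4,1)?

1

Cell (4,1) itself could take any of {1, 2} by direct elimination.
Consider where 1 can go in column 1.
(2,1) is out (box 1 already has a 1).
(3,1) is out (row 3 already has a 1).
(5,1) is out (row 5 already has a 1).
(6,1) is out (row 6 already has a 1).
So the only cell in column 1 that can hold 1 is (4,1).
Therefore (4,1) = 1.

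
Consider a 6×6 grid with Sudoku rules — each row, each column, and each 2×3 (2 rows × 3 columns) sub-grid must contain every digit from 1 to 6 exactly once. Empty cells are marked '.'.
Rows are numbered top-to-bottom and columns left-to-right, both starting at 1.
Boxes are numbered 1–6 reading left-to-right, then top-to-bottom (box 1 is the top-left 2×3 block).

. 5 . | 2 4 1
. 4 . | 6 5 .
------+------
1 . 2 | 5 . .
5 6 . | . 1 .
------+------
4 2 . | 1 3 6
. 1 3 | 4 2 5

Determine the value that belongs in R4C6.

2

Cell R4C6 itself could take any of {2, 3, 4} by direct elimination.
Consider where 2 can go in row 4.
R4C3 is out (column 3 already has a 2).
R4C4 is out (column 4 already has a 2).
So the only cell in row 4 that can hold 2 is R4C6.
Therefore R4C6 = 2.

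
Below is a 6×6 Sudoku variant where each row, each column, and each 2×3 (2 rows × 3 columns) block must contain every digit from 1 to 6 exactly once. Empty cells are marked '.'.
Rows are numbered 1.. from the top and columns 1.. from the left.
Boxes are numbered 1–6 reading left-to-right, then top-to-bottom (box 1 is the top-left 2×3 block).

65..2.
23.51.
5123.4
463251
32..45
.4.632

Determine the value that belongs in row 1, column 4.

Row 1 already contains {2, 5, 6}.
Column 4 already contains {2, 3, 5, 6}.
Its 2×3 block (box 2) already contains {1, 2, 5}.
The only value from 1–6 not eliminated is 4, so row 1, column 4 = 4.

4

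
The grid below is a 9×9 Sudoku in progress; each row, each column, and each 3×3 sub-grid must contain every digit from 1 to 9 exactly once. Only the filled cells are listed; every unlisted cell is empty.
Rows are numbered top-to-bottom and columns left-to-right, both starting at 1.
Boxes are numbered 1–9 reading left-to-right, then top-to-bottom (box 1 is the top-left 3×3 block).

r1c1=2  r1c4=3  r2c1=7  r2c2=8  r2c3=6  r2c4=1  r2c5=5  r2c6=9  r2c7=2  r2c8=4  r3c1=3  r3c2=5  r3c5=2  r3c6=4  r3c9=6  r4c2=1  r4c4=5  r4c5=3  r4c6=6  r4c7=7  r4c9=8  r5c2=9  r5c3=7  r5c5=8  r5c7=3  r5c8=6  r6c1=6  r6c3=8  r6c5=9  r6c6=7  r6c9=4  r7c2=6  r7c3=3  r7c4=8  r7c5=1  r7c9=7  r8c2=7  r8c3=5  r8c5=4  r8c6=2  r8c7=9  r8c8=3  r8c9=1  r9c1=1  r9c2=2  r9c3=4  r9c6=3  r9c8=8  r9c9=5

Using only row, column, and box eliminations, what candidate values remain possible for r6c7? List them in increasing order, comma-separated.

Row 6 already contains {4, 6, 7, 8, 9}.
Column 7 already contains {2, 3, 7, 9}.
Its 3×3 block (box 6) already contains {3, 4, 6, 7, 8}.
Removing those from 1–9 leaves {1, 5} as the candidates for r6c7.

1,5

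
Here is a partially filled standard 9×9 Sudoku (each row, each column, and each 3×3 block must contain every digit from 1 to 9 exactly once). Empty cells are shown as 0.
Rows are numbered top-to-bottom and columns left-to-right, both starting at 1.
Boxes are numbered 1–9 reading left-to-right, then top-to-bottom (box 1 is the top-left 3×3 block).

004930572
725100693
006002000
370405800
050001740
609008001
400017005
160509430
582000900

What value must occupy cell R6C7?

Cell R6C7 itself could take any of {2, 3} by direct elimination.
Consider where 3 can go in box 6.
R4C8 is out (row 4 already has a 3).
R4C9 is out (row 4 already has a 3).
R5C9 is out (column 9 already has a 3).
R6C8 is out (column 8 already has a 3).
So the only cell in box 6 that can hold 3 is R6C7.
Therefore R6C7 = 3.

3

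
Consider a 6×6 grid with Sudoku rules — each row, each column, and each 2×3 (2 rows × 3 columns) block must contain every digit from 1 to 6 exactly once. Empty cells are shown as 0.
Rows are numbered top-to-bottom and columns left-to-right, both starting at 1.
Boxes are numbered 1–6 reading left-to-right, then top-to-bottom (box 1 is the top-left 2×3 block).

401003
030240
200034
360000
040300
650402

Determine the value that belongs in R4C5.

Cell R4C5 itself could take any of {1, 2, 5} by direct elimination.
Consider where 2 can go in column 5.
R1C5 is out (box 2 already has a 2).
R5C5 is out (box 6 already has a 2).
R6C5 is out (row 6 already has a 2).
So the only cell in column 5 that can hold 2 is R4C5.
Therefore R4C5 = 2.

2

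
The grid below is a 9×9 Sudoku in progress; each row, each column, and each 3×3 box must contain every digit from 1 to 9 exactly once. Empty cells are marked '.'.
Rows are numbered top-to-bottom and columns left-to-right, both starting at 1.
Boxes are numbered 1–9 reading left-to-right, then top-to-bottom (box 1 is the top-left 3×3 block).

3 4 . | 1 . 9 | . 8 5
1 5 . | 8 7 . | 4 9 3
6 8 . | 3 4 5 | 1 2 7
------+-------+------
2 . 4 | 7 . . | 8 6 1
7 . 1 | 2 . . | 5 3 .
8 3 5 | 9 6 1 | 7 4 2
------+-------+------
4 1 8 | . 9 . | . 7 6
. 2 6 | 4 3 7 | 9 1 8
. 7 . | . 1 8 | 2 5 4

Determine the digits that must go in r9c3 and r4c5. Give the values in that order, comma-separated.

For r9c3:
  Consider where 3 can go in row 9.
  r9c1 is out (column 1 already has a 3).
  r9c4 is out (column 4 already has a 3).
  So the only cell in row 9 that can hold 3 is r9c3.
  So r9c3 = 3.
For r4c5:
  Row 4 already contains {1, 2, 4, 6, 7, 8}.
  Column 5 already contains {1, 3, 4, 6, 7, 9}.
  Its 3×3 block (box 5) already contains {1, 2, 6, 7, 9}.
  The only value from 1–9 not eliminated is 5, so r4c5 = 5.

3,5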